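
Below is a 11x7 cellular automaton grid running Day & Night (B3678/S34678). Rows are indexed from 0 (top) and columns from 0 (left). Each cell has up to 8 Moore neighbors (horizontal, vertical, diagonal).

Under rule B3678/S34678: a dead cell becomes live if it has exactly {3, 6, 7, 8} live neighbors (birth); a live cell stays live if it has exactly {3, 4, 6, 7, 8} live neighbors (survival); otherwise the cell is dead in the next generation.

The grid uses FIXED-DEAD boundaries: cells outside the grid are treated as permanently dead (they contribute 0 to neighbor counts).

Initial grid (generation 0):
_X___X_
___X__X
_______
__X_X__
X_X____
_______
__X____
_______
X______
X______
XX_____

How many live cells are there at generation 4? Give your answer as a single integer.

Simulating step by step:
Generation 0 (given above): 13 live cells
Generation 1: 7 live cells
_______
_______
___X___
_X_X___
_X_X___
_X_____
_______
_______
_______
X______
_______
Generation 2: 4 live cells
_______
_______
__X____
____X__
X______
__X____
_______
_______
_______
_______
_______
Generation 3: 0 live cells
_______
_______
_______
_______
_______
_______
_______
_______
_______
_______
_______
Generation 4: 0 live cells
_______
_______
_______
_______
_______
_______
_______
_______
_______
_______
_______
Population at generation 4: 0

Answer: 0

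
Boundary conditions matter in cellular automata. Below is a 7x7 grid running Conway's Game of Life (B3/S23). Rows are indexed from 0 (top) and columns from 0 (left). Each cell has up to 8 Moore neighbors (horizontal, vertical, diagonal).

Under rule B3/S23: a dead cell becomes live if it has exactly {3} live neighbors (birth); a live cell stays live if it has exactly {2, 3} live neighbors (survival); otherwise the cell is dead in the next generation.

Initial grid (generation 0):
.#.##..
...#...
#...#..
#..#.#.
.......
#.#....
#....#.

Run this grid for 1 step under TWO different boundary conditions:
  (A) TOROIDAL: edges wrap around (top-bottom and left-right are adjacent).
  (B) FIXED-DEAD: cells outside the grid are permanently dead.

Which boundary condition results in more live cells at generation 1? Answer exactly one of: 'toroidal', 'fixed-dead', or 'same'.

Answer: toroidal

Derivation:
Under TOROIDAL boundary, generation 1:
..###..
..##...
...##.#
....#.#
.#....#
.#....#
#.###.#
Population = 19

Under FIXED-DEAD boundary, generation 1:
..###..
..##...
...##..
....#..
.#.....
.#.....
.#.....
Population = 11

Comparison: toroidal=19, fixed-dead=11 -> toroidal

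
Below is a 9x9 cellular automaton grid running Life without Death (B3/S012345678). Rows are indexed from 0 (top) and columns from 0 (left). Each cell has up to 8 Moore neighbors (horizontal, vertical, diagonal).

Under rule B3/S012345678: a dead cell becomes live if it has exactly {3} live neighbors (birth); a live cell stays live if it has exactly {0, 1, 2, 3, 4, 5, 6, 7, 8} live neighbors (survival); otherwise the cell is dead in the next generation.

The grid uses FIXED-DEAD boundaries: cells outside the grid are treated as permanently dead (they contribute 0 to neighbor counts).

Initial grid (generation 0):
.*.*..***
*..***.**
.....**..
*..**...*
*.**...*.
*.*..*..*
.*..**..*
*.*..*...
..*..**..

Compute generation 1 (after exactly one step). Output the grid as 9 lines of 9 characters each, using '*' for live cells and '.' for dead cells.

Simulating step by step:
Generation 0 (given above): 35 live cells
Generation 1: 53 live cells
(generation 1 grid is the final answer)

Answer: .***.****
*.****.**
.....**.*
*********
*.**...**
*.*..****
*******.*
*.**.*...
.**..**..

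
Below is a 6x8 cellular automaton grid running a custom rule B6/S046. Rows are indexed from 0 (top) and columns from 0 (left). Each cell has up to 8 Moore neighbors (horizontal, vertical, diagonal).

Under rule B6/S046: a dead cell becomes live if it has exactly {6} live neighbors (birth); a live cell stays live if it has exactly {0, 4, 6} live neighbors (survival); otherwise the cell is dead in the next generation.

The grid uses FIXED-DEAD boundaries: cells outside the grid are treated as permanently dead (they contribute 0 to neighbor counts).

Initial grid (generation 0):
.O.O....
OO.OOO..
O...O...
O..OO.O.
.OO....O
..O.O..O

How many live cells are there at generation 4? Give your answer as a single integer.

Simulating step by step:
Generation 0 (given above): 19 live cells
Generation 1: 2 live cells
........
....O...
........
........
........
....O...
Generation 2: 2 live cells
........
....O...
........
........
........
....O...
Generation 3: 2 live cells
........
....O...
........
........
........
....O...
Generation 4: 2 live cells
........
....O...
........
........
........
....O...
Population at generation 4: 2

Answer: 2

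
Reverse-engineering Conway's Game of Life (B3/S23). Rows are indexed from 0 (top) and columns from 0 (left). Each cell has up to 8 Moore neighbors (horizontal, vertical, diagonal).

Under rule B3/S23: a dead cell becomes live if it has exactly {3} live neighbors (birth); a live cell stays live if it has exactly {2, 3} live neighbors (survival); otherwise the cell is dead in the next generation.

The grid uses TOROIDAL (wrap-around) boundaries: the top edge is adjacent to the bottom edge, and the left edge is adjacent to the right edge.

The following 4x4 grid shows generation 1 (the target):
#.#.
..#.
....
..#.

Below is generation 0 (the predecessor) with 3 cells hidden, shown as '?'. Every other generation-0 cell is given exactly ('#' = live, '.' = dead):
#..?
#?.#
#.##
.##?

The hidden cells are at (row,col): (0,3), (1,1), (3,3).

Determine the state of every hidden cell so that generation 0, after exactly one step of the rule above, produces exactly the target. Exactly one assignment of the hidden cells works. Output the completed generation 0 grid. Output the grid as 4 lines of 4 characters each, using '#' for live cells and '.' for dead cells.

Answer: #...
#..#
#.##
.##.

Derivation:
Hidden generation-0 cells (in order): (0,3), (1,1), (3,3).
A hidden cell only influences target cells in its own 3x3 neighborhood. Try each of the 2^3 = 8 assignments, step the completed generation 0 forward once under B3/S23, and compare with the target:
  (0,3)=. (1,1)=. (3,3)=. -> step reproduces the target at every cell -> ACCEPT
  (0,3)=. (1,1)=. (3,3)=# -> step gives (0,0)='.' but target has '#' -> reject
  (0,3)=. (1,1)=# (3,3)=. -> step gives (0,0)='.' but target has '#' -> reject
  (0,3)=. (1,1)=# (3,3)=# -> step gives (0,0)='.' but target has '#' -> reject
  (0,3)=# (1,1)=. (3,3)=. -> step gives (0,0)='.' but target has '#' -> reject
  (0,3)=# (1,1)=. (3,3)=# -> step gives (0,0)='.' but target has '#' -> reject
  (0,3)=# (1,1)=# (3,3)=. -> step gives (0,0)='.' but target has '#' -> reject
  (0,3)=# (1,1)=# (3,3)=# -> step gives (0,0)='.' but target has '#' -> reject
Unique solution: (0,3)=dead, (1,1)=dead, (3,3)=dead.
Check: live-neighbor counts of every cell in the completed generation 0:
3434
4435
4545
4435
Applying B3/S23 to generation 0 with these counts gives:
#.#.
..#.
....
..#.
which matches the target exactly.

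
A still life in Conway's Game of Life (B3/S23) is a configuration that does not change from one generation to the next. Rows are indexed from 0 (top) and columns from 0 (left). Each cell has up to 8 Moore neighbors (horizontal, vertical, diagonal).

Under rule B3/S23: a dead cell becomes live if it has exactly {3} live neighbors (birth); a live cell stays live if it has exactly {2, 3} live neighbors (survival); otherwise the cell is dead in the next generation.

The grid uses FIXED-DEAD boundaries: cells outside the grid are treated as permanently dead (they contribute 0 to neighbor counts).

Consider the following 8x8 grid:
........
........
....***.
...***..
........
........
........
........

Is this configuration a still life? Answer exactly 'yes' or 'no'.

Compute generation 1 and compare to generation 0 (given above):
Generation 1:
........
.....*..
...*..*.
...*..*.
....*...
........
........
........
Cell (1,5) differs: gen0=0 vs gen1=1 -> NOT a still life.

Answer: no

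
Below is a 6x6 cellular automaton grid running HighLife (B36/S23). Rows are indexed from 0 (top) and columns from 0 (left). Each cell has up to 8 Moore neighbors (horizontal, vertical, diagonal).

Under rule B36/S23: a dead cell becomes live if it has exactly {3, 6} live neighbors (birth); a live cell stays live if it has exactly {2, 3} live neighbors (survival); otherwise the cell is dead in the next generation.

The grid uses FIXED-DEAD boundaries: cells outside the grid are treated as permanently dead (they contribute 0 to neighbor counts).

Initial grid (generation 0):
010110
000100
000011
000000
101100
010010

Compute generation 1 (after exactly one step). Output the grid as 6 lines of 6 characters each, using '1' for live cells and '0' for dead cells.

Simulating step by step:
Generation 0 (given above): 11 live cells
Generation 1: 15 live cells
(generation 1 grid is the final answer)

Answer: 001110
001101
000010
000110
011100
011100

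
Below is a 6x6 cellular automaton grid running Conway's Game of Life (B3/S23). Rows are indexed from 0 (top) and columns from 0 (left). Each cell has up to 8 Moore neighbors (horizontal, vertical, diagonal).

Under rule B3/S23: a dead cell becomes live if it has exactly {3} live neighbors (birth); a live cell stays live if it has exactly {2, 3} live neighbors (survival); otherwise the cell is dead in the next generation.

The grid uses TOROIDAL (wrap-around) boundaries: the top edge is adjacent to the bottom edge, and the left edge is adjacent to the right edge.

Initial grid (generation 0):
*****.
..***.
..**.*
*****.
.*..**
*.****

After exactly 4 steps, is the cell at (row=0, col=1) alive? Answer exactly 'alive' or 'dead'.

Answer: dead

Derivation:
Simulating step by step:
Generation 0 (given above): 24 live cells
Generation 1: 4 live cells
*.....
*.....
*....*
......
......
......
Generation 2: 4 live cells
......
**....
*....*
......
......
......
Generation 3: 6 live cells
......
**...*
**...*
......
......
......
Generation 4: 6 live cells
*.....
.*...*
.*...*
*.....
......
......

Cell (0,1) at generation 4: 0 -> dead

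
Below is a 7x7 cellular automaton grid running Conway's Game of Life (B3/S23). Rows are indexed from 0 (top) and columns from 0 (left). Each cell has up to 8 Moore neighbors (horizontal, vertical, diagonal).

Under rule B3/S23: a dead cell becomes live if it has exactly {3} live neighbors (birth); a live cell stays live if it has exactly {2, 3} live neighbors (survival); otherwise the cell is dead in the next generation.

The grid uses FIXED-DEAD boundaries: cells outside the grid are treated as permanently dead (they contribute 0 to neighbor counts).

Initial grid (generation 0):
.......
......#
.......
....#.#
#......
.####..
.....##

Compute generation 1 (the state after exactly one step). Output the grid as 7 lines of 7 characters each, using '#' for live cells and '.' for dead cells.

Answer: .......
.......
.....#.
.......
.##.##.
.#####.
..####.

Derivation:
Simulating step by step:
Generation 0 (given above): 10 live cells
Generation 1: 14 live cells
(generation 1 grid is the final answer)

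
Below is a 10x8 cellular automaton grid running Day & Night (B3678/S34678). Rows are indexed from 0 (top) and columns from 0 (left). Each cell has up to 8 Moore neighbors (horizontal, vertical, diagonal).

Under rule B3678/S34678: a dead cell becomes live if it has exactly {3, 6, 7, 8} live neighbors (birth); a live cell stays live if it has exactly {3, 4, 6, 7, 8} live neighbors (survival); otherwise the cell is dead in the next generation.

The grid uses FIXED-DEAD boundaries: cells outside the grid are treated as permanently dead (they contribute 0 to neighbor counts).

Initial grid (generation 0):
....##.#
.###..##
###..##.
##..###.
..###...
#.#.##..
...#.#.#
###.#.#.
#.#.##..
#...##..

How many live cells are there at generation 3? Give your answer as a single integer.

Answer: 30

Derivation:
Simulating step by step:
Generation 0 (given above): 40 live cells
Generation 1: 36 live cells
..##....
####...#
##......
#...#.#.
#.#..##.
.###.##.
#..#.#..
.##.#.#.
##..#.#.
.#.###..
Generation 2: 30 live cells
..##....
#..#....
#..#....
#.......
..#...##
####.##.
..##.#..
.##.#...
##..##..
#.#.##..
Generation 3: 30 live cells
........
.#.##...
.#......
.#......
#.##.##.
.#.#.###
###..##.
###.#...
#...##..
...###..
Population at generation 3: 30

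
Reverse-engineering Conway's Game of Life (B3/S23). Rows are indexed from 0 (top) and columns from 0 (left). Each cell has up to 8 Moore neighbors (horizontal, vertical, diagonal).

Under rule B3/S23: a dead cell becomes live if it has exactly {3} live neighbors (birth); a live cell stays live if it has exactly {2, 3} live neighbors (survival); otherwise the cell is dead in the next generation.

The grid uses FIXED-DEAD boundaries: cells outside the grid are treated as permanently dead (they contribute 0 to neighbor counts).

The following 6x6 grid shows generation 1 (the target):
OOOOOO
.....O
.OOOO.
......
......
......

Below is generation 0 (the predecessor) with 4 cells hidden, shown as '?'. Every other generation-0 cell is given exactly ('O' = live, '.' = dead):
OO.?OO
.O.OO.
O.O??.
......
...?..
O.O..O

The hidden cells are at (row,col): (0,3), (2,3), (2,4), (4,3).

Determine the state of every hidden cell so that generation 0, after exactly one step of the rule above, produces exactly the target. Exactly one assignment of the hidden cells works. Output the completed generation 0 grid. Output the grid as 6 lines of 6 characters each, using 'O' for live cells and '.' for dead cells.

Answer: OO..OO
.O.OO.
O.OO..
......
......
O.O..O

Derivation:
Hidden generation-0 cells (in order): (0,3), (2,3), (2,4), (4,3).
A hidden cell only influences target cells in its own 3x3 neighborhood. Try each of the 2^4 = 16 assignments, step the completed generation 0 forward once under B3/S23, and compare with the target:
  (0,3)=. (2,3)=. (2,4)=. (4,3)=. -> step gives (1,3)='O' but target has '.' -> reject
  (0,3)=. (2,3)=. (2,4)=. (4,3)=O -> step gives (1,3)='O' but target has '.' -> reject
  (0,3)=. (2,3)=. (2,4)=O (4,3)=. -> step gives (1,5)='.' but target has 'O' -> reject
  (0,3)=. (2,3)=. (2,4)=O (4,3)=O -> step gives (1,5)='.' but target has 'O' -> reject
  (0,3)=. (2,3)=O (2,4)=. (4,3)=. -> step reproduces the target at every cell -> ACCEPT
  (0,3)=. (2,3)=O (2,4)=. (4,3)=O -> step gives (3,2)='O' but target has '.' -> reject
  (0,3)=. (2,3)=O (2,4)=O (4,3)=. -> step gives (1,5)='.' but target has 'O' -> reject
  (0,3)=. (2,3)=O (2,4)=O (4,3)=O -> step gives (1,5)='.' but target has 'O' -> reject
  (0,3)=O (2,3)=. (2,4)=. (4,3)=. -> step gives (0,2)='.' but target has 'O' -> reject
  (0,3)=O (2,3)=. (2,4)=. (4,3)=O -> step gives (0,2)='.' but target has 'O' -> reject
  (0,3)=O (2,3)=. (2,4)=O (4,3)=. -> step gives (0,2)='.' but target has 'O' -> reject
  (0,3)=O (2,3)=. (2,4)=O (4,3)=O -> step gives (0,2)='.' but target has 'O' -> reject
  (0,3)=O (2,3)=O (2,4)=. (4,3)=. -> step gives (0,2)='.' but target has 'O' -> reject
  (0,3)=O (2,3)=O (2,4)=. (4,3)=O -> step gives (0,2)='.' but target has 'O' -> reject
  (0,3)=O (2,3)=O (2,4)=O (4,3)=. -> step gives (0,2)='.' but target has 'O' -> reject
  (0,3)=O (2,3)=O (2,4)=O (4,3)=O -> step gives (0,2)='.' but target has 'O' -> reject
Unique solution: (0,3)=dead, (2,3)=live, (2,4)=dead, (4,3)=dead.
Check: live-neighbor counts of every cell in the completed generation 0:
223332
445443
133331
122210
121111
020110
Applying B3/S23 to generation 0 with these counts gives:
OOOOOO
.....O
.OOOO.
......
......
......
which matches the target exactly.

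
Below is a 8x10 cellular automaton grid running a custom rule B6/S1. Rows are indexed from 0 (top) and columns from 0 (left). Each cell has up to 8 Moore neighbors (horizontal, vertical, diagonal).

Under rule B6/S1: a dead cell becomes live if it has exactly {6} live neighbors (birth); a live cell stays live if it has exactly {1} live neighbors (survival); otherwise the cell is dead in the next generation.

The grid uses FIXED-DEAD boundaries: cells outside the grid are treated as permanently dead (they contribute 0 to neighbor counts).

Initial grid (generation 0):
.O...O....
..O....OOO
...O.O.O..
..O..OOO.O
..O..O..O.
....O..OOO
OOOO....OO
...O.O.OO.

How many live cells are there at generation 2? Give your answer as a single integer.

Answer: 2

Derivation:
Simulating step by step:
Generation 0 (given above): 31 live cells
Generation 1: 7 live cells
.O........
.........O
......O.O.
.........O
..O.......
..........
O.........
..........
Generation 2: 2 live cells
..........
.........O
..........
.........O
..........
..........
..........
..........
Population at generation 2: 2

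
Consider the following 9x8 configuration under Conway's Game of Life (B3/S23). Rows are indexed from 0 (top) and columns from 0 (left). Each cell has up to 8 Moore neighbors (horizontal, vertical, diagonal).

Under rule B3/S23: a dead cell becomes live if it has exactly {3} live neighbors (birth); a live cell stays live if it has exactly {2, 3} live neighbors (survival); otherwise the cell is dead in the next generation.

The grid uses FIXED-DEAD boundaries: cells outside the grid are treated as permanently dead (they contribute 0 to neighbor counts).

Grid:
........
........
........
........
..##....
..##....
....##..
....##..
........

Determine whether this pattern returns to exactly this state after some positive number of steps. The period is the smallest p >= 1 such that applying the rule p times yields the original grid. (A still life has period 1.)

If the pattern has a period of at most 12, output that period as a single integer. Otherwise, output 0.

Simulating and comparing each generation to the original:
Gen 0 (original, given above): 8 live cells
Gen 1: 6 live cells, differs from original
Gen 2: 8 live cells, MATCHES original -> period = 2

Answer: 2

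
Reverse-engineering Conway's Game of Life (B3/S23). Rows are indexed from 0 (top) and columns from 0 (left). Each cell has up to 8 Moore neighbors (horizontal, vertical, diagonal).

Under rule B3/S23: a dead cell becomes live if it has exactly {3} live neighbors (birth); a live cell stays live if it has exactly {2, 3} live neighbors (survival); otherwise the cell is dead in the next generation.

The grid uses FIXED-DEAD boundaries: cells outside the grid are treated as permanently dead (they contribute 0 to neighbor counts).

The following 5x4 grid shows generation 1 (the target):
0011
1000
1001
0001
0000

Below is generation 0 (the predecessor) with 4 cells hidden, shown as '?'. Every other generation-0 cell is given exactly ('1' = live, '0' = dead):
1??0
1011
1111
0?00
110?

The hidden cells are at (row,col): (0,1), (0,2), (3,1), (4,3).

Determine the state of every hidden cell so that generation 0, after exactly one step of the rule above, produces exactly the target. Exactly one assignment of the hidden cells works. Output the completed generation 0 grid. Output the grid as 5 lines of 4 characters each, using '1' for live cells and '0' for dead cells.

Hidden generation-0 cells (in order): (0,1), (0,2), (3,1), (4,3).
A hidden cell only influences target cells in its own 3x3 neighborhood. Try each of the 2^4 = 16 assignments, step the completed generation 0 forward once under B3/S23, and compare with the target:
  (0,1)=0 (0,2)=0 (3,1)=0 (4,3)=0 -> step gives (0,1)='1' but target has '0' -> reject
  (0,1)=0 (0,2)=0 (3,1)=0 (4,3)=1 -> step gives (0,1)='1' but target has '0' -> reject
  (0,1)=0 (0,2)=0 (3,1)=1 (4,3)=0 -> step gives (0,1)='1' but target has '0' -> reject
  (0,1)=0 (0,2)=0 (3,1)=1 (4,3)=1 -> step gives (0,1)='1' but target has '0' -> reject
  (0,1)=0 (0,2)=1 (3,1)=0 (4,3)=0 -> step gives (3,3)='0' but target has '1' -> reject
  (0,1)=0 (0,2)=1 (3,1)=0 (4,3)=1 -> step reproduces the target at every cell -> ACCEPT
  (0,1)=0 (0,2)=1 (3,1)=1 (4,3)=0 -> step gives (3,3)='0' but target has '1' -> reject
  (0,1)=0 (0,2)=1 (3,1)=1 (4,3)=1 -> step gives (4,0)='1' but target has '0' -> reject
  (0,1)=1 (0,2)=0 (3,1)=0 (4,3)=0 -> step gives (0,0)='1' but target has '0' -> reject
  (0,1)=1 (0,2)=0 (3,1)=0 (4,3)=1 -> step gives (0,0)='1' but target has '0' -> reject
  (0,1)=1 (0,2)=0 (3,1)=1 (4,3)=0 -> step gives (0,0)='1' but target has '0' -> reject
  (0,1)=1 (0,2)=0 (3,1)=1 (4,3)=1 -> step gives (0,0)='1' but target has '0' -> reject
  (0,1)=1 (0,2)=1 (3,1)=0 (4,3)=0 -> step gives (0,0)='1' but target has '0' -> reject
  (0,1)=1 (0,2)=1 (3,1)=0 (4,3)=1 -> step gives (0,0)='1' but target has '0' -> reject
  (0,1)=1 (0,2)=1 (3,1)=1 (4,3)=0 -> step gives (0,0)='1' but target has '0' -> reject
  (0,1)=1 (0,2)=1 (3,1)=1 (4,3)=1 -> step gives (0,0)='1' but target has '0' -> reject
Unique solution: (0,1)=dead, (0,2)=live, (3,1)=dead, (4,3)=live.
Check: live-neighbor counts of every cell in the completed generation 0:
1423
3754
2443
4553
1120
Applying B3/S23 to generation 0 with these counts gives:
0011
1000
1001
0001
0000
which matches the target exactly.

Answer: 1010
1011
1111
0000
1101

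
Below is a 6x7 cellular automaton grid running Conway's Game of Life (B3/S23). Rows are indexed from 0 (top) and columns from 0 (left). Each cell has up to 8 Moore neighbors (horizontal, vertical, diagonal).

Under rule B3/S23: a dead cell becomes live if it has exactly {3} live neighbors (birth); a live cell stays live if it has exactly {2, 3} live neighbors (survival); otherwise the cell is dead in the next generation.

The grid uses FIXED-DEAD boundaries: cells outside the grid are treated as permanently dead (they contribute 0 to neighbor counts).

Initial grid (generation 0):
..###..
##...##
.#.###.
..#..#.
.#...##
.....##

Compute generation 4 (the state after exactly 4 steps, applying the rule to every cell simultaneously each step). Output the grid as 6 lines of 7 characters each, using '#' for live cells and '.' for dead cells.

Answer: .#####.
.#...#.
.##.#..
.#.##..
.##..##
..#.#..

Derivation:
Simulating step by step:
Generation 0 (given above): 18 live cells
Generation 1: 17 live cells
.#####.
##....#
##.#...
.###...
....#..
.....##
Generation 2: 17 live cells
######.
.....#.
...#...
##.##..
..####.
.....#.
Generation 3: 16 live cells
.#####.
.#...#.
..##...
.#...#.
.##..#.
...#.#.
Generation 4: 19 live cells
(generation 4 grid is the final answer)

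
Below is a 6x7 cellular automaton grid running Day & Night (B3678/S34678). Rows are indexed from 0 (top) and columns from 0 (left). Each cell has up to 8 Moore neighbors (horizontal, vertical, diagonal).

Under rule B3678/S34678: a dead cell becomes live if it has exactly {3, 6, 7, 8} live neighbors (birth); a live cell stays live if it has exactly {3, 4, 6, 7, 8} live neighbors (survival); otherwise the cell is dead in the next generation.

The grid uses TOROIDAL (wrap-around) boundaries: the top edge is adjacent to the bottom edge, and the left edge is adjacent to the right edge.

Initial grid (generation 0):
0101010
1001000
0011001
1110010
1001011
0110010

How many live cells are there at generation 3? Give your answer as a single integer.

Answer: 26

Derivation:
Simulating step by step:
Generation 0 (given above): 19 live cells
Generation 1: 22 live cells
1100001
0101001
0011101
1110011
1100010
0111010
Generation 2: 25 live cells
0111111
1101101
1001101
0010010
0111011
1010100
Generation 3: 26 live cells
1001001
1111110
1001101
0010010
1111011
1111010
Population at generation 3: 26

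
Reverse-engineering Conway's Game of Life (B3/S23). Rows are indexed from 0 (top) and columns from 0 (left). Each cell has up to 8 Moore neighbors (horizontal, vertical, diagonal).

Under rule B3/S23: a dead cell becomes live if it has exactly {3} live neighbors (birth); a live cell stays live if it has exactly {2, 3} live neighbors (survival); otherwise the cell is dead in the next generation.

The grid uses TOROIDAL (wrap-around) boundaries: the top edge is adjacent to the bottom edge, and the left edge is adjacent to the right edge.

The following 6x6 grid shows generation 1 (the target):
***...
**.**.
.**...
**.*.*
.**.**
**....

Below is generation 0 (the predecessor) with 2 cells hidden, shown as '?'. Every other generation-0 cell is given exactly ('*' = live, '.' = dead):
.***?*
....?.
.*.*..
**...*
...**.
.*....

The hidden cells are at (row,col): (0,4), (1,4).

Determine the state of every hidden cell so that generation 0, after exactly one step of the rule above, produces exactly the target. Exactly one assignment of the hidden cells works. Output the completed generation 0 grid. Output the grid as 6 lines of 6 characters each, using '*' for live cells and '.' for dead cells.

Answer: .***.*
......
.*.*..
**...*
...**.
.*....

Derivation:
Hidden generation-0 cells (in order): (0,4), (1,4).
A hidden cell only influences target cells in its own 3x3 neighborhood. Try each of the 2^2 = 4 assignments, step the completed generation 0 forward once under B3/S23, and compare with the target:
  (0,4)=. (1,4)=. -> step reproduces the target at every cell -> ACCEPT
  (0,4)=. (1,4)=* -> step gives (0,3)='*' but target has '.' -> reject
  (0,4)=* (1,4)=. -> step gives (0,3)='*' but target has '.' -> reject
  (0,4)=* (1,4)=* -> step gives (0,3)='*' but target has '.' -> reject
Unique solution: (0,4)=dead, (1,4)=dead.
Check: live-neighbor counts of every cell in the completed generation 0:
323120
335331
423022
324342
433123
325442
Applying B3/S23 to generation 0 with these counts gives:
***...
**.**.
.**...
**.*.*
.**.**
**....
which matches the target exactly.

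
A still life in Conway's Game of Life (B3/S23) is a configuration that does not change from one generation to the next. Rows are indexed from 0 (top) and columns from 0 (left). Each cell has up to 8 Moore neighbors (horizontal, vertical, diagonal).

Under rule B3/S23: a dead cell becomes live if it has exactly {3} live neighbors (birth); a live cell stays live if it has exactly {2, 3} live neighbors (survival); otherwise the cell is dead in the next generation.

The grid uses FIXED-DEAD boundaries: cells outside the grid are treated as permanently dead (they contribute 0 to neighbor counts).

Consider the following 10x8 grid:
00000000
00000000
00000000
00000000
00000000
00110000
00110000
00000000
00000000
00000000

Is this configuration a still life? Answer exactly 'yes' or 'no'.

Answer: yes

Derivation:
Compute generation 1 and compare to generation 0 (given above):
Generation 1:
00000000
00000000
00000000
00000000
00000000
00110000
00110000
00000000
00000000
00000000
The grids are IDENTICAL -> still life.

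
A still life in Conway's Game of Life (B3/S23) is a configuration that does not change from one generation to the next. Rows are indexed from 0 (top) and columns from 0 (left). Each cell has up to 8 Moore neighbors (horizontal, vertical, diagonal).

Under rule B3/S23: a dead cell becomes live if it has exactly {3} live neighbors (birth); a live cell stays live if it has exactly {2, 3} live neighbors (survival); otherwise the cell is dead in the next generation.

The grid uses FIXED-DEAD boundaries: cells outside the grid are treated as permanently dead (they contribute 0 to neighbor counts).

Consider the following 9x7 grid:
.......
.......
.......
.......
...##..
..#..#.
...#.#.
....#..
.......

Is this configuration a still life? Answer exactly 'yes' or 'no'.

Answer: yes

Derivation:
Compute generation 1 and compare to generation 0 (given above):
Generation 1:
.......
.......
.......
.......
...##..
..#..#.
...#.#.
....#..
.......
The grids are IDENTICAL -> still life.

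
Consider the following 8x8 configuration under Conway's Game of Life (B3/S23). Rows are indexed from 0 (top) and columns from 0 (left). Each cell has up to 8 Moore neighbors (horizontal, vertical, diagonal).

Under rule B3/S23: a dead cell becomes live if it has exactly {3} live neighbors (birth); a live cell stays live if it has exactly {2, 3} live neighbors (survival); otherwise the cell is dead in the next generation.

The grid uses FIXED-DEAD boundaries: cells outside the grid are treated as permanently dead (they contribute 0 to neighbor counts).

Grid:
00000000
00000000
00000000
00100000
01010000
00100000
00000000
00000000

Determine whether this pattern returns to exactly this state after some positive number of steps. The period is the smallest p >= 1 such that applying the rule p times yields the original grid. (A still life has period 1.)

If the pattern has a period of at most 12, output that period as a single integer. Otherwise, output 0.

Answer: 1

Derivation:
Simulating and comparing each generation to the original:
Gen 0 (original, given above): 4 live cells
Gen 1: 4 live cells, MATCHES original -> period = 1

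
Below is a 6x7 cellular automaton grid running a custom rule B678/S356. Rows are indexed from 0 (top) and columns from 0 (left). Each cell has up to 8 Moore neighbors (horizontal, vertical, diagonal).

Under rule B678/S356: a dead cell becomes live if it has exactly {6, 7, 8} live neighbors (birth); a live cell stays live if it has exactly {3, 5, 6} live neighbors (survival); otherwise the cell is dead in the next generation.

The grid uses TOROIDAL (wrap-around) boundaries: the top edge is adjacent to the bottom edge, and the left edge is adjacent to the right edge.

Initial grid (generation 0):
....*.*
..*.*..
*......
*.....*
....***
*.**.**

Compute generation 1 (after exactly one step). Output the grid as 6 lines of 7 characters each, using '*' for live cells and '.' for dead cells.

Answer: ....*.*
.......
.......
*......
....***
*..*.**

Derivation:
Simulating step by step:
Generation 0 (given above): 15 live cells
Generation 1: 10 live cells
(generation 1 grid is the final answer)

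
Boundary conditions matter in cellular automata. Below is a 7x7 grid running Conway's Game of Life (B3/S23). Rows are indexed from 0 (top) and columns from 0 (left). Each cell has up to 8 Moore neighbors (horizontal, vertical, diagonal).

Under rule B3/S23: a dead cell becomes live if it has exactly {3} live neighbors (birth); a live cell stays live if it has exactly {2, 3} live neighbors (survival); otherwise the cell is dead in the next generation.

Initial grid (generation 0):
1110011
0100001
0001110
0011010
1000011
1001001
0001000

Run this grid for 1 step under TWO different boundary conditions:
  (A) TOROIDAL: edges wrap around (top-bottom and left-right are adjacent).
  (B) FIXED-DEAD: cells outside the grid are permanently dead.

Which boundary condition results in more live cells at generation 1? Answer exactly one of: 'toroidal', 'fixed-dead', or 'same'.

Answer: same

Derivation:
Under TOROIDAL boundary, generation 1:
0110011
0101000
0001011
0011000
1111010
1000110
0001110
Population = 22

Under FIXED-DEAD boundary, generation 1:
1110011
1101001
0001011
0011000
0111011
0000111
0000000
Population = 22

Comparison: toroidal=22, fixed-dead=22 -> same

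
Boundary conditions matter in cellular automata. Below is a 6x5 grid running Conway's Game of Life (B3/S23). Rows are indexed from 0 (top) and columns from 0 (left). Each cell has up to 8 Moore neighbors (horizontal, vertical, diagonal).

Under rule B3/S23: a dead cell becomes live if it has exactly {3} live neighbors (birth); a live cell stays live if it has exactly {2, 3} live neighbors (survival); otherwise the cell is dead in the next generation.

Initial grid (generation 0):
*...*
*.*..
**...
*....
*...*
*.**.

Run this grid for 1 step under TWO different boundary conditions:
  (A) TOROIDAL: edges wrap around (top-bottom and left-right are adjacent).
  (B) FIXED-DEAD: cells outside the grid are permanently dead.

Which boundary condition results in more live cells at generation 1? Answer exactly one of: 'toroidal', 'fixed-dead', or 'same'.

Under TOROIDAL boundary, generation 1:
*.*..
.....
*...*
.....
*..*.
...*.
Population = 7

Under FIXED-DEAD boundary, generation 1:
.*...
*....
*....
*....
*..*.
.*.*.
Population = 8

Comparison: toroidal=7, fixed-dead=8 -> fixed-dead

Answer: fixed-dead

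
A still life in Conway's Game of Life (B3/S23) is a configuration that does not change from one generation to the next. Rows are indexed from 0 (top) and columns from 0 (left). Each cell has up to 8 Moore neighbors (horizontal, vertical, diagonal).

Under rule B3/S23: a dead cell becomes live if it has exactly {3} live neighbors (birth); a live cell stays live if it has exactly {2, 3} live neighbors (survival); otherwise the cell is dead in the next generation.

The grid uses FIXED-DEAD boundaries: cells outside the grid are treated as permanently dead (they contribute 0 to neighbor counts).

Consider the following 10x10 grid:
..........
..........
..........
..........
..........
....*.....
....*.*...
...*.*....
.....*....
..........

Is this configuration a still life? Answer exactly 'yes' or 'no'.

Answer: no

Derivation:
Compute generation 1 and compare to generation 0 (given above):
Generation 1:
..........
..........
..........
..........
..........
.....*....
...**.....
.....**...
....*.....
..........
Cell (5,4) differs: gen0=1 vs gen1=0 -> NOT a still life.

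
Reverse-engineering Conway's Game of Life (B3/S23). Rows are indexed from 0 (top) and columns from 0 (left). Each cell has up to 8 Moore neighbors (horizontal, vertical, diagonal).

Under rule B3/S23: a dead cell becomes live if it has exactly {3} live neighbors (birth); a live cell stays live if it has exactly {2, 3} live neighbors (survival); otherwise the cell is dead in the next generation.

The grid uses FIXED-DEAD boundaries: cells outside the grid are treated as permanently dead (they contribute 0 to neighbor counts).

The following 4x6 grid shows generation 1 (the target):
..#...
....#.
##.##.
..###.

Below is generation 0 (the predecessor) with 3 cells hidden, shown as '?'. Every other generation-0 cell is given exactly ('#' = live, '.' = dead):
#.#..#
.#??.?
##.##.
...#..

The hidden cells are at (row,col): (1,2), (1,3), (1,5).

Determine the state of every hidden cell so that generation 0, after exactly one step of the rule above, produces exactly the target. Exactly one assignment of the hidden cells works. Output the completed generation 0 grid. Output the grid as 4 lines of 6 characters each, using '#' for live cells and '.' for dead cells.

Hidden generation-0 cells (in order): (1,2), (1,3), (1,5).
A hidden cell only influences target cells in its own 3x3 neighborhood. Try each of the 2^3 = 8 assignments, step the completed generation 0 forward once under B3/S23, and compare with the target:
  (1,2)=. (1,3)=. (1,5)=. -> step gives (0,1)='#' but target has '.' -> reject
  (1,2)=. (1,3)=. (1,5)=# -> step gives (0,1)='#' but target has '.' -> reject
  (1,2)=. (1,3)=# (1,5)=. -> step gives (0,1)='#' but target has '.' -> reject
  (1,2)=. (1,3)=# (1,5)=# -> step gives (0,1)='#' but target has '.' -> reject
  (1,2)=# (1,3)=. (1,5)=. -> step reproduces the target at every cell -> ACCEPT
  (1,2)=# (1,3)=. (1,5)=# -> step gives (1,4)='.' but target has '#' -> reject
  (1,2)=# (1,3)=# (1,5)=. -> step gives (0,3)='#' but target has '.' -> reject
  (1,2)=# (1,3)=# (1,5)=# -> step gives (0,3)='#' but target has '.' -> reject
Unique solution: (1,2)=live, (1,3)=dead, (1,5)=dead.
Check: live-neighbor counts of every cell in the completed generation 0:
142210
454432
235321
223231
Applying B3/S23 to generation 0 with these counts gives:
..#...
....#.
##.##.
..###.
which matches the target exactly.

Answer: #.#..#
.##...
##.##.
...#..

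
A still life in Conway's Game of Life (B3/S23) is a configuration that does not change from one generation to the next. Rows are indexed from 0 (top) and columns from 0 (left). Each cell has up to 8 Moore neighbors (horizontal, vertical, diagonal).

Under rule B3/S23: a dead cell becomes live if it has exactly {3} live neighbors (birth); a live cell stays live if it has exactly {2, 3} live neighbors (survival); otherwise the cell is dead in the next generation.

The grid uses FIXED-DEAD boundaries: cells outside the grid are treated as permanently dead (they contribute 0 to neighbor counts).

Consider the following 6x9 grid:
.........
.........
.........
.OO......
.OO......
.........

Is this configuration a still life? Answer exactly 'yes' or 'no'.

Compute generation 1 and compare to generation 0 (given above):
Generation 1:
.........
.........
.........
.OO......
.OO......
.........
The grids are IDENTICAL -> still life.

Answer: yes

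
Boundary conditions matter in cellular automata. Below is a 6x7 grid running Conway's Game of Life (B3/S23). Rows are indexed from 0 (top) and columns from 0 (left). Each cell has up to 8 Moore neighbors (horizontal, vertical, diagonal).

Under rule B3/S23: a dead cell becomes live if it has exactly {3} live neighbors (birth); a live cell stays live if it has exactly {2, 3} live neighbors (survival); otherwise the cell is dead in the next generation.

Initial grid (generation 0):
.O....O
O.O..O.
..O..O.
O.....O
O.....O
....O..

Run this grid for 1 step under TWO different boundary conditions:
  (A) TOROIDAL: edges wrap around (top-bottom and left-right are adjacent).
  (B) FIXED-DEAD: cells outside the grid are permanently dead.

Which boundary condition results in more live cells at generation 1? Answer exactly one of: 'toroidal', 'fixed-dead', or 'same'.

Answer: toroidal

Derivation:
Under TOROIDAL boundary, generation 1:
OO...OO
O.O..O.
O....O.
OO...O.
O....OO
.....OO
Population = 17

Under FIXED-DEAD boundary, generation 1:
.O.....
..O..OO
.....OO
.O...OO
.....O.
.......
Population = 10

Comparison: toroidal=17, fixed-dead=10 -> toroidal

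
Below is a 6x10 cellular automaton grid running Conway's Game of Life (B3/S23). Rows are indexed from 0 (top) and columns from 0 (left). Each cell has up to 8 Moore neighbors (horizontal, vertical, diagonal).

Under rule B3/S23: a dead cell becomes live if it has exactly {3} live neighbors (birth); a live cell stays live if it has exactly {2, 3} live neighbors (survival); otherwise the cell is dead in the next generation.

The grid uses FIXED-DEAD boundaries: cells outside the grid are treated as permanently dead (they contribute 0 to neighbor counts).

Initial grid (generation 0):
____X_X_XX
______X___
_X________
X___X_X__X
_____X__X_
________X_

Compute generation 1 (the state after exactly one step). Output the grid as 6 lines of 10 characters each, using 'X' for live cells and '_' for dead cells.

Simulating step by step:
Generation 0 (given above): 13 live cells
Generation 1: 10 live cells
(generation 1 grid is the final answer)

Answer: _____X_X__
_____X_X__
_____X____
_____X____
_____X_XXX
__________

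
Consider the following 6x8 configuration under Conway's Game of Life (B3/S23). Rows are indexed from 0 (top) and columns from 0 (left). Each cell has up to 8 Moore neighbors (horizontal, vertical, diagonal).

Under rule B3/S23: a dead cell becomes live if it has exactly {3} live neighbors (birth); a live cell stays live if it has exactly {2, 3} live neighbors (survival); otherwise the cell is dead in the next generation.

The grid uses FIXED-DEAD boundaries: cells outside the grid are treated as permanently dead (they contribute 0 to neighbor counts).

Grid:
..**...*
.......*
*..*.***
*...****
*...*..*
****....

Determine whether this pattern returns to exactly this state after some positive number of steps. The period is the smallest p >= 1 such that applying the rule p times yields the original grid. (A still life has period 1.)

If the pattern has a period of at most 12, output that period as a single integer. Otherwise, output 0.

Simulating and comparing each generation to the original:
Gen 0 (original, given above): 21 live cells
Gen 1: 15 live cells, differs from original
Gen 2: 12 live cells, differs from original
Gen 3: 14 live cells, differs from original
Gen 4: 12 live cells, differs from original
Gen 5: 14 live cells, differs from original
Gen 6: 12 live cells, differs from original
Gen 7: 15 live cells, differs from original
Gen 8: 10 live cells, differs from original
Gen 9: 9 live cells, differs from original
Gen 10: 9 live cells, differs from original
Gen 11: 10 live cells, differs from original
Gen 12: 11 live cells, differs from original
No period found within 12 steps.

Answer: 0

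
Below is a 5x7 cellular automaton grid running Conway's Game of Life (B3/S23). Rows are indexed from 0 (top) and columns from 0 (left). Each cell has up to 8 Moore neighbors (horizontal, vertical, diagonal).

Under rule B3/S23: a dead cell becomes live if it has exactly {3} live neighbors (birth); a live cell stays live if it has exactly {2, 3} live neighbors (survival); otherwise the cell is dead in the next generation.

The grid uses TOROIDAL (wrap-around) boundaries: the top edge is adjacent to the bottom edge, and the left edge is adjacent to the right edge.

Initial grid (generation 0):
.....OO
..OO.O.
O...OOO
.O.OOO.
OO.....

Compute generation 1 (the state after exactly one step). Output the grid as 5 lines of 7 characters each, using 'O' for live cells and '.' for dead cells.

Answer: OOO.OOO
O..O...
OO.....
.OOO...
OOO....

Derivation:
Simulating step by step:
Generation 0 (given above): 15 live cells
Generation 1: 16 live cells
(generation 1 grid is the final answer)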